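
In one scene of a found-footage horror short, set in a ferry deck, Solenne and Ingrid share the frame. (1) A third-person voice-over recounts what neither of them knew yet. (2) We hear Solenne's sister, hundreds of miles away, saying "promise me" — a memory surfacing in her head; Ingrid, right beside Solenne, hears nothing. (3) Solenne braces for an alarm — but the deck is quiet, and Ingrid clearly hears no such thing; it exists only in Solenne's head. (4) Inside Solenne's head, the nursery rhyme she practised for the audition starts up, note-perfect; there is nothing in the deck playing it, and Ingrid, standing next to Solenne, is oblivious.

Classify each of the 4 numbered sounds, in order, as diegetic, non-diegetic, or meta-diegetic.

non-diegetic, meta-diegetic, meta-diegetic, meta-diegetic

(1) external voice-over — not a character, not heard by anyone in the scene → non-diegetic.
(2) is meta-diegetic: the voice is a memory playing only inside Solenne's mind; Ingrid can't hear it.
(3) is meta-diegetic: Solenne alone 'hears' it — an imagined sound, not present in the space.
(4) remembered music, private to Solenne — Ingrid is oblivious because it isn't in the room → meta-diegetic.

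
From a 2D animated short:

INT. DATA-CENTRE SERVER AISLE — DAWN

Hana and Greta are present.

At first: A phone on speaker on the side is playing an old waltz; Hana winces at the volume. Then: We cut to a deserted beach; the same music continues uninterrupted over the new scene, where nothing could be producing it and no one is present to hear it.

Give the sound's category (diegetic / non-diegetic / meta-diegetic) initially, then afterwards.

diegetic, non-diegetic

Initially: a phone on speaker is a real in-scene source and Hana reacts to it → diegetic.
Afterwards: there is no longer any in-world source and no one can hear it — it has become underscore → non-diegetic.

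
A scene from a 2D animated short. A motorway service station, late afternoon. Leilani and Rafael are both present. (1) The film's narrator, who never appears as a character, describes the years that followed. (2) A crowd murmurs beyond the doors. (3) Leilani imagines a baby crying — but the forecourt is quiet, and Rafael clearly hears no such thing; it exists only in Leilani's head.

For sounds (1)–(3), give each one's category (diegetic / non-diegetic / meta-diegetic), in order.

non-diegetic, diegetic, meta-diegetic

(1) external voice-over — not a character, not heard by anyone in the scene → non-diegetic.
(2) it's the actual ambient sound of the location → diegetic.
(3) subjective to Leilani: the forecourt is silent and Rafael hears nothing → meta-diegetic.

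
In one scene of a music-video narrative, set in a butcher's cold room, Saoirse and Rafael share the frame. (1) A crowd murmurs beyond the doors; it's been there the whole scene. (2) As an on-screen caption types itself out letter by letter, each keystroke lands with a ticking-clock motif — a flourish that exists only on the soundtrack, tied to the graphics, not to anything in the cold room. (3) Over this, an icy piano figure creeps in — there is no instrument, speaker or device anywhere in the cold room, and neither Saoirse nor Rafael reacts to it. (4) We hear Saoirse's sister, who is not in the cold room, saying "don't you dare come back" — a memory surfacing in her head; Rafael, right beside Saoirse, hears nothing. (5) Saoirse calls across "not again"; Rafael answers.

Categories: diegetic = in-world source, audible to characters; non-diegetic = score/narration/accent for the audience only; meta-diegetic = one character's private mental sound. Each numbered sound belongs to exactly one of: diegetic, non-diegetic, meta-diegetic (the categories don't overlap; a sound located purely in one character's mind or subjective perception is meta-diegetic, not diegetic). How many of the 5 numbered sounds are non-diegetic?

(1) is diegetic: ambient/room sound belonging to the story's physical space.
(2) it accompanies on-screen graphics, not anything inside the story world → non-diegetic.
(3) is non-diegetic: score with no on-screen or off-screen source; it exists for the audience alone.
(4) is meta-diegetic: a remembered line, private to Saoirse — not present in the room, not audible to Rafael.
(5) is diegetic: spoken by a character present in the story world.
Non-diegetic: (2), (3) — that's 2.

2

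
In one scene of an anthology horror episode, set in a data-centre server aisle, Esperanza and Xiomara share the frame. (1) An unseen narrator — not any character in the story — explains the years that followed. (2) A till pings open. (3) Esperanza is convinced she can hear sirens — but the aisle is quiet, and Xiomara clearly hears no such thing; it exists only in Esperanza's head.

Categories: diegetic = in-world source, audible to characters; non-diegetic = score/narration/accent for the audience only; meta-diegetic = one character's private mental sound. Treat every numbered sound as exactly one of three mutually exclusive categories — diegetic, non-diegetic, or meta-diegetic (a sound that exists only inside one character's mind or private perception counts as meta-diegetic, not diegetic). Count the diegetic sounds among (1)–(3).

1

(1) is non-diegetic: commentary laid over the scene from outside the fiction.
(2) is diegetic: the sound comes from a till physically present in the location.
(3) the sound is imagined by Esperanza; nothing in the story world is producing it and Xiomara can't hear it → meta-diegetic.
Diegetic: (2) — that's 1.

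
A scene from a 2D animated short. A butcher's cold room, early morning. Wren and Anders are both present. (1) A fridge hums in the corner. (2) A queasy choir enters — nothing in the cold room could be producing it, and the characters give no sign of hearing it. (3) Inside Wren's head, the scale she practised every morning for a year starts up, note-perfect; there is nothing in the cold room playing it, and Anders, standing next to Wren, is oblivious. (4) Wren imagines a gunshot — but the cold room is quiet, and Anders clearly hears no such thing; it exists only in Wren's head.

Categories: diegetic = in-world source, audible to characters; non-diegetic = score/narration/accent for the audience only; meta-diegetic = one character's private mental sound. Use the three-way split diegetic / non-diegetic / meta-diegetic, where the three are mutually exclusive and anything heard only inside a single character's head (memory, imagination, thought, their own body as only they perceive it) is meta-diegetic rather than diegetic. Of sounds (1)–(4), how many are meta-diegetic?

(1) is diegetic: a fridge is part of the location's real environment.
(2) is non-diegetic: score with no on-screen or off-screen source; it exists for the audience alone.
(3) it lives in Wren's subjectivity, not in the cold room → meta-diegetic.
Sound (4): the sound is imagined by Wren; nothing in the story world is producing it and Anders can't hear it, so meta-diegetic.
Meta-diegetic: (3), (4) — that's 2.

2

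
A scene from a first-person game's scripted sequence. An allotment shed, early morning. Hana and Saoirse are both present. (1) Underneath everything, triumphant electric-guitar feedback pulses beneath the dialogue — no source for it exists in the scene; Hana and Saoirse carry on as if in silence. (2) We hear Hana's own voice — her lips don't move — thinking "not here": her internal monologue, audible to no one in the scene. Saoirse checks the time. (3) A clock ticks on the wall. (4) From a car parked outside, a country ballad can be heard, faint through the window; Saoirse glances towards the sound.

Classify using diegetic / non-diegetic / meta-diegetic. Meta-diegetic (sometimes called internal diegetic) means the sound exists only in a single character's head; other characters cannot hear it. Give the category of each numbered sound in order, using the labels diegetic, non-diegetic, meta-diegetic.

non-diegetic, meta-diegetic, diegetic, diegetic

(1) score with no on-screen or off-screen source; it exists for the audience alone → non-diegetic.
(2) internal monologue — inside Hana's mind, not spoken into the scene → meta-diegetic.
Sound (3): the sound comes from a clock physically present in the location, so diegetic.
(4) off-screen diegetic: the source is out of frame but still in the story's space → diegetic.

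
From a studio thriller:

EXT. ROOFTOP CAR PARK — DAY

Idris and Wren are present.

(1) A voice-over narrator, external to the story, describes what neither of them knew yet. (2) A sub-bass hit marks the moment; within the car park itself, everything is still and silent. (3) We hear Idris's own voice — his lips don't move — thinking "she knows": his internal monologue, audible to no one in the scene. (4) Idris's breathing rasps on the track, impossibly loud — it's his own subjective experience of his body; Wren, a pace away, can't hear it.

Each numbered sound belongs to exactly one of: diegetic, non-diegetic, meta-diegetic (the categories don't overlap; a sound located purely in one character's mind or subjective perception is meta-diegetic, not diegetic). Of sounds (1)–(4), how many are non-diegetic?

2

Sound (1): commentary laid over the scene from outside the fiction, so non-diegetic.
(2) it's a sound-design accent with no in-world source; no one in the scene can hear it → non-diegetic.
(3) internal monologue — inside Idris's mind, not spoken into the scene → meta-diegetic.
(4) it's Idris's internal bodily sensation rendered as sound; only Idris 'hears' it → meta-diegetic.
Non-diegetic: (1), (2) — that's 2.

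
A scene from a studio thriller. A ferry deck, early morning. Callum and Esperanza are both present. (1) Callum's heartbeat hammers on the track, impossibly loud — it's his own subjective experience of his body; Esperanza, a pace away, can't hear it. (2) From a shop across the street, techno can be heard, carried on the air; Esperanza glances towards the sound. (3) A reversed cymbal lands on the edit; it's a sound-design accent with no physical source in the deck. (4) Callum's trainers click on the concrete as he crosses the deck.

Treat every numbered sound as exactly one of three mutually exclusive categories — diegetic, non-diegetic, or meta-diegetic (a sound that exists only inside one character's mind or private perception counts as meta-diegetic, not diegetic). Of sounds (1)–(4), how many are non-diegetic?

1

Sound (1): a subjective body sound — Callum's private perception, inaudible to Esperanza, so meta-diegetic.
(2) is diegetic: the music has an off-screen but real-world source and a character hears it.
(3) nothing in the scene produces it; it's an accent added for the audience → non-diegetic.
(4) is diegetic: Callum's footsteps are produced in the story world.
So 1 of the 4 is non-diegetic: (3).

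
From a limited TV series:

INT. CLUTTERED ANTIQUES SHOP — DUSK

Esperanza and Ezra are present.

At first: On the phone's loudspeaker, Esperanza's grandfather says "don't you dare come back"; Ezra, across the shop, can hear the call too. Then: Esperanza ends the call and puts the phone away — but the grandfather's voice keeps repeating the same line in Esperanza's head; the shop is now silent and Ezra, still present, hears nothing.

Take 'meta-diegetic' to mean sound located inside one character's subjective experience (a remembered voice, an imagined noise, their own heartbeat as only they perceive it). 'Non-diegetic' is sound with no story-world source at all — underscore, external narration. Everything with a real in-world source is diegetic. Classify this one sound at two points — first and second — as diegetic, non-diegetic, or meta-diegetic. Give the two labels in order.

First: the loudspeaker is an in-world source; both Esperanza and Ezra hear the call → diegetic.
Second: with the phone off, the voice continues only as Esperanza's private mental replay — Ezra can't hear it → meta-diegetic.

diegetic, meta-diegetic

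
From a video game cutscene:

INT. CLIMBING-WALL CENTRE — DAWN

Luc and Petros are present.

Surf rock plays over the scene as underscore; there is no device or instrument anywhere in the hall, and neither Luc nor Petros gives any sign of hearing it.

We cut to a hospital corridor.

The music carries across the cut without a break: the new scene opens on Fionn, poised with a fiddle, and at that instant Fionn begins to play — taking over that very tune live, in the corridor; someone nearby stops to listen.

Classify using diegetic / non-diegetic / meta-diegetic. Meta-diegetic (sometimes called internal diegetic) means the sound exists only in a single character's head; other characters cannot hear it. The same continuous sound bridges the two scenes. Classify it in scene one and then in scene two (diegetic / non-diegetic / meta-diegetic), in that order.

Scene one: there's no in-world source anywhere and no character hears it — underscore for the audience only → non-diegetic.
Scene two: from the moment Fionn starts playing, the tune is being performed on a fiddle inside the story world and another character hears it → diegetic.

non-diegetic, diegetic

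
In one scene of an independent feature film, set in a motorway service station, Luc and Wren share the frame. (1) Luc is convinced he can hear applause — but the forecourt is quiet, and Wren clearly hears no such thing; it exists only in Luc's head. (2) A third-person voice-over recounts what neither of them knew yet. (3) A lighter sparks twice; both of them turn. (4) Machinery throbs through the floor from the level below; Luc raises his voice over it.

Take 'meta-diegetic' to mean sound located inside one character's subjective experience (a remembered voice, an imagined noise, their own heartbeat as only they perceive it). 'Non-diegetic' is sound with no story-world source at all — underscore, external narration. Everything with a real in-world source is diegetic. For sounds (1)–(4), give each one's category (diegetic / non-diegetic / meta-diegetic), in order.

meta-diegetic, non-diegetic, diegetic, diegetic

(1) is meta-diegetic: Luc alone 'hears' it — an imagined sound, not present in the space.
(2) is non-diegetic: commentary laid over the scene from outside the fiction.
(3) is diegetic: an in-world source (a lighter); characters could hear it.
(4) is diegetic: ambient/room sound belonging to the story's physical space.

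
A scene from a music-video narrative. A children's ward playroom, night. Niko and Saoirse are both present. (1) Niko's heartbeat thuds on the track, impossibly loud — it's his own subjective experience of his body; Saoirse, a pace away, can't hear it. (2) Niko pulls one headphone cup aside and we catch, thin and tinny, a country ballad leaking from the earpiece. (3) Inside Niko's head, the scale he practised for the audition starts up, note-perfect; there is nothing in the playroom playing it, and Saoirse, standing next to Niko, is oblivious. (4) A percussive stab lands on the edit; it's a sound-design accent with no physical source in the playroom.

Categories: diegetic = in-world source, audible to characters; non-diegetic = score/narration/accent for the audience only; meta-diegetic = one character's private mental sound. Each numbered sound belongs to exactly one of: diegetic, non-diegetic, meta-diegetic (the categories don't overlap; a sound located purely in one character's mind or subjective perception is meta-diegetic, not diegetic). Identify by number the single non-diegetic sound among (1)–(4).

4

(1) is meta-diegetic: it's Niko's internal bodily sensation rendered as sound; only Niko 'hears' it.
(2) the headphones are an on-screen source → diegetic.
Sound (3): remembered music, private to Niko — Saoirse is oblivious because it isn't in the room, so meta-diegetic.
(4) is non-diegetic: nothing in the scene produces it; it's an accent added for the audience.
Only (4) is non-diegetic.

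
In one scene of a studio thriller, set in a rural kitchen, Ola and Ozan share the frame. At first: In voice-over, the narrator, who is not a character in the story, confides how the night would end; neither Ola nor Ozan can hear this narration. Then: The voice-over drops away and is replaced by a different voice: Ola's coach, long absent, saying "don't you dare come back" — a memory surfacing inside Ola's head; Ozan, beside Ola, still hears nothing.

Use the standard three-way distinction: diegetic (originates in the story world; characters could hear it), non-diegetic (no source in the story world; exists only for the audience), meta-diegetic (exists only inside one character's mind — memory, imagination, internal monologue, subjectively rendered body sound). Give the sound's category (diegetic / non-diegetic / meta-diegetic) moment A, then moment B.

non-diegetic, meta-diegetic

Moment A: the external narrator addresses only the audience — outside the story world → non-diegetic.
Moment B: the replacement voice is a memory inside Ola's mind specifically → meta-diegetic.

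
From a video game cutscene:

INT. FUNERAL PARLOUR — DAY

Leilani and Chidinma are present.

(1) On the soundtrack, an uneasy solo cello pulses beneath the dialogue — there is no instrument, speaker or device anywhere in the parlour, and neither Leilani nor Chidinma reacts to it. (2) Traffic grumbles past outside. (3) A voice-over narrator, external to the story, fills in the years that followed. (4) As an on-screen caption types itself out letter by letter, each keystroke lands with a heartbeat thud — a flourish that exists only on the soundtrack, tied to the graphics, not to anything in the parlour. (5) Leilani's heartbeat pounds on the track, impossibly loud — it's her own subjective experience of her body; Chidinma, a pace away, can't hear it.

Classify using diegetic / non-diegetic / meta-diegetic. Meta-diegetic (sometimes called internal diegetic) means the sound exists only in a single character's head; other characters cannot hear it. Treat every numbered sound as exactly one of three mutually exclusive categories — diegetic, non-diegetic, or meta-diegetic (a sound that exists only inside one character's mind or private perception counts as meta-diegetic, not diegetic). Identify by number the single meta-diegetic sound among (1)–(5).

Sound (1): score with no on-screen or off-screen source; it exists for the audience alone, so non-diegetic.
(2) is diegetic: traffic is part of the location's real environment.
(3) external voice-over — not a character, not heard by anyone in the scene → non-diegetic.
(4) the caption isn't part of the story world, so neither is the sound tied to it → non-diegetic.
(5) a subjective body sound — Leilani's private perception, inaudible to Chidinma → meta-diegetic.
Only (5) is meta-diegetic.

5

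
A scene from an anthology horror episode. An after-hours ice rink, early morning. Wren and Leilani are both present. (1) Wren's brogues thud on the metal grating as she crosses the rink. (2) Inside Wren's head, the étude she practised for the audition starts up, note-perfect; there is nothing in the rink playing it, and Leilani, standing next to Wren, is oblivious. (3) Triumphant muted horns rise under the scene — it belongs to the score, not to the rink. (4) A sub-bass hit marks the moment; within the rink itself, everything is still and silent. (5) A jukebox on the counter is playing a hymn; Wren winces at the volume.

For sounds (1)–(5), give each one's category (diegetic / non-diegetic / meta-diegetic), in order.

Sound (1): it's the physical sound of Wren moving in the space, so diegetic.
(2) remembered music, private to Wren — Leilani is oblivious because it isn't in the room → meta-diegetic.
(3) nothing in the rink produces it and the characters don't hear it — pure soundtrack → non-diegetic.
(4) is non-diegetic: nothing in the scene produces it; it's an accent added for the audience.
(5) is diegetic: the music comes from an on-screen device that Wren responds to.

diegetic, meta-diegetic, non-diegetic, non-diegetic, diegetic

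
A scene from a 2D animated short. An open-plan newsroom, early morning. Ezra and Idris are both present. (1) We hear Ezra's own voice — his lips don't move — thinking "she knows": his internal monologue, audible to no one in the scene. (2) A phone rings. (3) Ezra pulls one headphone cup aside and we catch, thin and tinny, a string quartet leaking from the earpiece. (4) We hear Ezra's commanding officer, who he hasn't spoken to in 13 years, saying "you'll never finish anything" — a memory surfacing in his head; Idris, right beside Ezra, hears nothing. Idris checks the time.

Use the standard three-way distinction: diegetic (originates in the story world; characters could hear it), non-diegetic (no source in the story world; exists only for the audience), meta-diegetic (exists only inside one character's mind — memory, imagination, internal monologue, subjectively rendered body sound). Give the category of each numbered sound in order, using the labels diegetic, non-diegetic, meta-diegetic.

(1) is meta-diegetic: Ezra's thought-voice: a private mental sound no other character can hear.
Sound (2): an in-world source (a phone); characters could hear it, so diegetic.
Sound (3): it's leaking from a physical pair of headphones in the scene, so diegetic.
(4) is meta-diegetic: the voice is a memory playing only inside Ezra's mind; Idris can't hear it.

meta-diegetic, diegetic, diegetic, meta-diegetic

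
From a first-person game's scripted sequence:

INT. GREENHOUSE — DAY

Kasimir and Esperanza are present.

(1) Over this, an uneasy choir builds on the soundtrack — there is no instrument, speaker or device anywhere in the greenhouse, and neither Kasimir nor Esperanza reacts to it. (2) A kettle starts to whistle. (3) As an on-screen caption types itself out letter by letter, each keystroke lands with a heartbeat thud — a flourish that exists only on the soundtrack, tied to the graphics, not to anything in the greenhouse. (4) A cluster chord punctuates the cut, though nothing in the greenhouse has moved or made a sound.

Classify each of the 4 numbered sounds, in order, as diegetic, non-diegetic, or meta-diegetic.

non-diegetic, diegetic, non-diegetic, non-diegetic

(1) it has no source in the story world and no character can hear it — it's underscore → non-diegetic.
(2) an in-world source (a kettle); characters could hear it → diegetic.
(3) is non-diegetic: the caption isn't part of the story world, so neither is the sound tied to it.
(4) is non-diegetic: an editorial stinger — it belongs to the cut, not the story world.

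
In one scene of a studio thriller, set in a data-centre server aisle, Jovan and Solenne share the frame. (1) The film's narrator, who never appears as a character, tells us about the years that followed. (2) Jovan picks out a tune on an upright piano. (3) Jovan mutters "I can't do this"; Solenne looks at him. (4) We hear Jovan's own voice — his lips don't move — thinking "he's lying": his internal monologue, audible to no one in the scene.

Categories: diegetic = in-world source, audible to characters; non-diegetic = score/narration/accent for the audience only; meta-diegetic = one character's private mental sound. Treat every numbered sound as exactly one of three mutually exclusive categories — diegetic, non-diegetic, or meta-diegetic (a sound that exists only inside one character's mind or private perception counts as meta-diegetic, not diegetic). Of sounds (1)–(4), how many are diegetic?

2

(1) is non-diegetic: the narrator exists outside the story world, addressing only the audience.
Sound (2): Jovan is producing the music live, in the story world, so diegetic.
Sound (3): on-screen dialogue — Jovan speaks and Solenne is there to hear, so diegetic.
(4) is meta-diegetic: it's Jovan's unspoken thought, heard only by the audience via his subjectivity.
So 2 of the 4 are diegetic: (2), (3).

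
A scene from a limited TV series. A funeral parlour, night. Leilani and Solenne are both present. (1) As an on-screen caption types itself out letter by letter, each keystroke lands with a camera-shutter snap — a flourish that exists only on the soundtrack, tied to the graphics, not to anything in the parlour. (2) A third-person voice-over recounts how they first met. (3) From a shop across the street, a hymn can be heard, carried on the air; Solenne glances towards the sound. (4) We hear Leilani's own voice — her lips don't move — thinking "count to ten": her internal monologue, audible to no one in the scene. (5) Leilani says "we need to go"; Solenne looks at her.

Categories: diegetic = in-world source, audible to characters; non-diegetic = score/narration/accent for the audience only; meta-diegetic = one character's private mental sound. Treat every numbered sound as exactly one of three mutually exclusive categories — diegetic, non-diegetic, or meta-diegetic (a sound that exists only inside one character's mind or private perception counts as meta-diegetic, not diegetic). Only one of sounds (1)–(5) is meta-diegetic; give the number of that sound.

4

(1) is non-diegetic: the caption isn't part of the story world, so neither is the sound tied to it.
Sound (2): external voice-over — not a character, not heard by anyone in the scene, so non-diegetic.
(3) off-screen diegetic: the source is out of frame but still in the story's space → diegetic.
Sound (4): internal monologue — inside Leilani's mind, not spoken into the scene, so meta-diegetic.
(5) Leilani is a character speaking aloud in the scene → diegetic.
Only (4) is meta-diegetic.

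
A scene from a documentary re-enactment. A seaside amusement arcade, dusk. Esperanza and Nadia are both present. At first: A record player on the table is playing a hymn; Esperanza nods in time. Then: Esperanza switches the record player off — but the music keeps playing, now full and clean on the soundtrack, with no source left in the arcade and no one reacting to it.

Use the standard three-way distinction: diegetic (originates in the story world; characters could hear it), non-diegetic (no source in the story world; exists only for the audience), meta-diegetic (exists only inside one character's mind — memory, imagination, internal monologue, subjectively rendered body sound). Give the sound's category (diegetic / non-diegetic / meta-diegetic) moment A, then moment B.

Moment A: a record player is a real in-scene source and Esperanza reacts to it → diegetic.
Moment B: there is no longer any in-world source and no one can hear it — it has become underscore → non-diegetic.

diegetic, non-diegetic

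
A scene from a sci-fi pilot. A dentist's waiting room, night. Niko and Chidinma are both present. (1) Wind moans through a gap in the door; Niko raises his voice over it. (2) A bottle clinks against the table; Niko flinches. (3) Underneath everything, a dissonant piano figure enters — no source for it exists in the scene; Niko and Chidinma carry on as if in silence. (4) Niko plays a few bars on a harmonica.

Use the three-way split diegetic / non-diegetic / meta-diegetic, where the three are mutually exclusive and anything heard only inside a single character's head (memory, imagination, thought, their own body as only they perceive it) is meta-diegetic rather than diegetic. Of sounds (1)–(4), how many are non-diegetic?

Sound (1): ambient/room sound belonging to the story's physical space, so diegetic.
Sound (2): the sound comes from a bottle physically present in the location, so diegetic.
(3) it has no source in the story world and no character can hear it — it's underscore → non-diegetic.
(4) is diegetic: the instrument and the performer are both in the scene.
So 1 of the 4 is non-diegetic: (3).

1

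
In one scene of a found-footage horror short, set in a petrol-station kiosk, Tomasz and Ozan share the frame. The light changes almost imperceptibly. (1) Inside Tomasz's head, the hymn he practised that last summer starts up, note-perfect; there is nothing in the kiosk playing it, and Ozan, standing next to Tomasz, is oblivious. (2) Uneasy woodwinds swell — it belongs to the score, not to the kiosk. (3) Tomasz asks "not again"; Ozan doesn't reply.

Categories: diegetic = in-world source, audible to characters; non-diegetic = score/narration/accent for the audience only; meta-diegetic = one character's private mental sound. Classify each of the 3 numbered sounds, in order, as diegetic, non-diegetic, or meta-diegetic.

meta-diegetic, non-diegetic, diegetic

Sound (1): remembered music, private to Tomasz — Ozan is oblivious because it isn't in the room, so meta-diegetic.
Sound (2): it has no source in the story world and no character can hear it — it's underscore, so non-diegetic.
(3) is diegetic: Tomasz is a character speaking aloud in the scene.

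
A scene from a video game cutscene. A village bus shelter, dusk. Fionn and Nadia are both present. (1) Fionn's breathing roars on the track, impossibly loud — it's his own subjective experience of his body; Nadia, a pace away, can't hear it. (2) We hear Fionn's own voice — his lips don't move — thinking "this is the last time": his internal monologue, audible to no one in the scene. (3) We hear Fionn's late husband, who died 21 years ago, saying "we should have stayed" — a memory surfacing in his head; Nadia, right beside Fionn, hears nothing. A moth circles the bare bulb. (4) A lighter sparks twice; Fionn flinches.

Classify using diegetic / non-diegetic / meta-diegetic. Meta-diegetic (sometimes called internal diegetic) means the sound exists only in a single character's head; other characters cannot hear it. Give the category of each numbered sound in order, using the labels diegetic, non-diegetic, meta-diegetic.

meta-diegetic, meta-diegetic, meta-diegetic, diegetic

(1) is meta-diegetic: point-of-audition from inside Fionn's body; not a sound in the room.
Sound (2): Fionn's thought-voice: a private mental sound no other character can hear, so meta-diegetic.
Sound (3): the voice is a memory playing only inside Fionn's mind; Nadia can't hear it, so meta-diegetic.
(4) is diegetic: a lighter is a real object/event in the scene's world.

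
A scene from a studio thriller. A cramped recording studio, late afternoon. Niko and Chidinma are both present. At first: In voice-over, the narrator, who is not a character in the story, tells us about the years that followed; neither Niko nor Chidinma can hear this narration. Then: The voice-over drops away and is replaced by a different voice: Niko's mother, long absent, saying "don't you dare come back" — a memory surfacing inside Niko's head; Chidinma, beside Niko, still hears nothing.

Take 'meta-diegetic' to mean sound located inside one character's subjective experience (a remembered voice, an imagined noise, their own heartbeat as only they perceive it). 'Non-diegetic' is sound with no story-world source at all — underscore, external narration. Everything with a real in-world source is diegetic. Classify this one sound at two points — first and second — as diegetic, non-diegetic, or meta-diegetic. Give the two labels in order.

First: the external narrator addresses only the audience — outside the story world → non-diegetic.
Second: the replacement voice is a memory inside Niko's mind specifically → meta-diegetic.

non-diegetic, meta-diegetic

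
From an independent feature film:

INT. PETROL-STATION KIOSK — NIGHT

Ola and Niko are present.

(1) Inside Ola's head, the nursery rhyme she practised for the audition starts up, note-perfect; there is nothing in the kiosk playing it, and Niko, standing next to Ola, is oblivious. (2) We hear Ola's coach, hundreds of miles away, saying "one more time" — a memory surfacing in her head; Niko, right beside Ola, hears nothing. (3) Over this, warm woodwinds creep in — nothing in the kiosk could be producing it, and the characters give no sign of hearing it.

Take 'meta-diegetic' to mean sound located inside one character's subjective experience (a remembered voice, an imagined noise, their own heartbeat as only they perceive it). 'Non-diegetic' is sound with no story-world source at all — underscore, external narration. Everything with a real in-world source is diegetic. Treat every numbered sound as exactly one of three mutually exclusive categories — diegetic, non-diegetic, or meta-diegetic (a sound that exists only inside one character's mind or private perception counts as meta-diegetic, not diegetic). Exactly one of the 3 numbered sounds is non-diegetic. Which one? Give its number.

3

Sound (1): it lives in Ola's subjectivity, not in the kiosk, so meta-diegetic.
(2) is meta-diegetic: a remembered line, private to Ola — not present in the room, not audible to Niko.
Sound (3): it has no source in the story world and no character can hear it — it's underscore, so non-diegetic.
Only (3) is non-diegetic.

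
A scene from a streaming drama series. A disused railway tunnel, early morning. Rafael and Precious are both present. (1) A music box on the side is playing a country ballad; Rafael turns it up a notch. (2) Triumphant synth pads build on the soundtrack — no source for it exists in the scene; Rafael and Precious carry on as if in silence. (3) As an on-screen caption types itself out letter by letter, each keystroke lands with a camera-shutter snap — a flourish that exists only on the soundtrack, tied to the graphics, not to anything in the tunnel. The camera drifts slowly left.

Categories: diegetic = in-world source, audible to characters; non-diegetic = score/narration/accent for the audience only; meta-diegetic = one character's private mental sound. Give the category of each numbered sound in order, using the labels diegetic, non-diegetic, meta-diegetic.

diegetic, non-diegetic, non-diegetic

(1) a music box is a physical source in the scene and Rafael reacts to it → diegetic.
(2) is non-diegetic: it has no source in the story world and no character can hear it — it's underscore.
(3) is non-diegetic: the caption isn't part of the story world, so neither is the sound tied to it.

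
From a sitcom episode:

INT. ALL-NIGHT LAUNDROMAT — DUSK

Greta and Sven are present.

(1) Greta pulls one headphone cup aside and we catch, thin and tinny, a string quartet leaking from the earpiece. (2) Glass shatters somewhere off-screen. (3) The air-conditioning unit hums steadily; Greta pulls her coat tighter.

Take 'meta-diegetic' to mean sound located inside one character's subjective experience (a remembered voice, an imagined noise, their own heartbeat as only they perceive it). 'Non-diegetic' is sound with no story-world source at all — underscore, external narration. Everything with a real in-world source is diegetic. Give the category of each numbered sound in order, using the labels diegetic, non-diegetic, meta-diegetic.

Sound (1): it's leaking from a physical pair of headphones in the scene, so diegetic.
(2) is diegetic: glass is a real object/event in the scene's world.
(3) it's the actual ambient sound of the location → diegetic.

diegetic, diegetic, diegetic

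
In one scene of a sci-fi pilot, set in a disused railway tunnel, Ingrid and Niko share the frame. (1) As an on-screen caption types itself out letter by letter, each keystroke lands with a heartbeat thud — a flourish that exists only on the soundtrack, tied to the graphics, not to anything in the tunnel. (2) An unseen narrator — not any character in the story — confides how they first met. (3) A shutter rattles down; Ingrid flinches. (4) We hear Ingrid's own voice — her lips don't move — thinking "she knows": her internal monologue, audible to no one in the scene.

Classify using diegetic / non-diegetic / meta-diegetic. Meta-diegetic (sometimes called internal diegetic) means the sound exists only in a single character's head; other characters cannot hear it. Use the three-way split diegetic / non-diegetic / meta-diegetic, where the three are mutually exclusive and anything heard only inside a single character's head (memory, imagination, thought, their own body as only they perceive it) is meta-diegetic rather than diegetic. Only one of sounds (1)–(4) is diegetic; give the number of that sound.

(1) it accompanies on-screen graphics, not anything inside the story world → non-diegetic.
(2) commentary laid over the scene from outside the fiction → non-diegetic.
(3) is diegetic: a shutter is a real object/event in the scene's world.
(4) is meta-diegetic: it's Ingrid's unspoken thought, heard only by the audience via her subjectivity.
Only (3) is diegetic.

3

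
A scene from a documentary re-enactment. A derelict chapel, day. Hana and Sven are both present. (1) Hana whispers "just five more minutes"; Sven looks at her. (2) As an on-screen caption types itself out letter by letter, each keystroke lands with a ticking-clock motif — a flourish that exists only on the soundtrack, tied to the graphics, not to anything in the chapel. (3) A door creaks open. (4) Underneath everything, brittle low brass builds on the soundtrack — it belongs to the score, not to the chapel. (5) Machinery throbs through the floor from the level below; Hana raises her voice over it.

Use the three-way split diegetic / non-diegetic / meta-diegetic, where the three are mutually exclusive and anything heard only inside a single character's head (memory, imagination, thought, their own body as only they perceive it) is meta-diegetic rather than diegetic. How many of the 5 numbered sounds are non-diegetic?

(1) is diegetic: Hana is a character speaking aloud in the scene.
Sound (2): it accompanies on-screen graphics, not anything inside the story world, so non-diegetic.
Sound (3): the sound comes from a door physically present in the location, so diegetic.
Sound (4): score with no on-screen or off-screen source; it exists for the audience alone, so non-diegetic.
(5) is diegetic: ambient/room sound belonging to the story's physical space.
So 2 of the 5 are non-diegetic: (2), (4).

2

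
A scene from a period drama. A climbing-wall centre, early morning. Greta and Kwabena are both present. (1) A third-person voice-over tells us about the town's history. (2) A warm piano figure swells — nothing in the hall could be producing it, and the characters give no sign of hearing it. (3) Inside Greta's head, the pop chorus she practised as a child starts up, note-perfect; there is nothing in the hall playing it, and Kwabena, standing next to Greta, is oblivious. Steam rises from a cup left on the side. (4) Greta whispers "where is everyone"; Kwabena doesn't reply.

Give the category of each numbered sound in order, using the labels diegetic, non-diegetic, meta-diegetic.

Sound (1): external voice-over — not a character, not heard by anyone in the scene, so non-diegetic.
(2) nothing in the hall produces it and the characters don't hear it — pure soundtrack → non-diegetic.
Sound (3): remembered music, private to Greta — Kwabena is oblivious because it isn't in the room, so meta-diegetic.
Sound (4): Greta is a character speaking aloud in the scene, so diegetic.

non-diegetic, non-diegetic, meta-diegetic, diegetic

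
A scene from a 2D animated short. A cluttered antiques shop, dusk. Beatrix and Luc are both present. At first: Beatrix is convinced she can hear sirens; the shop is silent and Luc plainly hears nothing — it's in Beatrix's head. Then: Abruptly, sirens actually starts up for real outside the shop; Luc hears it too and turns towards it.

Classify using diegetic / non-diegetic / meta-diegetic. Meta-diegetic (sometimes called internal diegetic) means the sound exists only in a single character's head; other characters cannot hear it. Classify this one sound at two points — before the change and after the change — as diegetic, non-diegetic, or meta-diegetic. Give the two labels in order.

Before the change: only Beatrix 'hears' it — imagined, in her mind → meta-diegetic.
After the change: now there's a real external source and Luc hears it too — in the story world → diegetic.

meta-diegetic, diegetic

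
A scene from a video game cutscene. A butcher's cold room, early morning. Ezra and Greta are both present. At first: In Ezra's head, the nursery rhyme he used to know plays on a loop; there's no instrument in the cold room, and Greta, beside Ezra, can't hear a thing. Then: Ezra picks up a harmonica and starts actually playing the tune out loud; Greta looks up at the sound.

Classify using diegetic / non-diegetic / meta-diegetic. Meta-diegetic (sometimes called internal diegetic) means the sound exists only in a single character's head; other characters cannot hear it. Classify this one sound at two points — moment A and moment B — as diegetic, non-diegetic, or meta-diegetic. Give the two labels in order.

meta-diegetic, diegetic

Moment A: the tune exists only as Ezra's private memory; Greta can't hear it → meta-diegetic.
Moment B: Ezra is now producing it live on a harmonica, in the room, and Greta hears it → diegetic.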